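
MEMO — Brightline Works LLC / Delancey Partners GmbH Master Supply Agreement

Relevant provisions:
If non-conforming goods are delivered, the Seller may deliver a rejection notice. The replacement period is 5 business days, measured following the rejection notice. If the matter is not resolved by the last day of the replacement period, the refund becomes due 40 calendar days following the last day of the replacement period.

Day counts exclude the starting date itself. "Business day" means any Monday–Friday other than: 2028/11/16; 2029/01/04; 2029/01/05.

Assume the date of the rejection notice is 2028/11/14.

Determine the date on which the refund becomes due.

2029/01/01

The last day of the replacement period: 5 business days after Tuesday, 2028/11/14, skipping weekends and the listed holiday on Nov 16 — Nov 15, Nov 17, Nov 20, Nov 21, Nov 22 — lands on Wednesday, 2028/11/22.
The date on which the refund becomes due: 2028/11/22 + 40 days = 2029/01/01.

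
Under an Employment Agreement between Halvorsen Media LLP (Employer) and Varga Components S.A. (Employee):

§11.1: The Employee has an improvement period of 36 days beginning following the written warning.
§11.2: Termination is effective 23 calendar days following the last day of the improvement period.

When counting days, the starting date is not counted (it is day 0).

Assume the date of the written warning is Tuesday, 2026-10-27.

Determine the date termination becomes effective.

The last day of the improvement period: 2026-10-27 + 36 days = 2026-12-02.
Adding 23 calendar days to 2026-12-02 gives 2026-12-25, which is the date termination becomes effective.

2026-12-25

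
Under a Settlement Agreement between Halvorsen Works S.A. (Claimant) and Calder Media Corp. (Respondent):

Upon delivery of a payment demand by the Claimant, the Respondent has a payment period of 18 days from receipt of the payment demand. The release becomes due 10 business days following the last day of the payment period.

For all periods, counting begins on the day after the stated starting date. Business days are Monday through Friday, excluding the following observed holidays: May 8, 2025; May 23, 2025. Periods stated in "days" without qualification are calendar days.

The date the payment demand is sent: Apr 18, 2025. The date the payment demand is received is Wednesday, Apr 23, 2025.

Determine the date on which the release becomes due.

The last day of the payment period: Apr 23, 2025 + 18 days = May 11, 2025.
From Sunday, May 11, 2025, 10 business days (May 12, May 13, May 14, May 15, May 16, May 19, May 20, May 21, May 22, May 26, skipping weekends and the listed holiday on May 23) brings us to Monday, May 26, 2025, which is the date on which the release becomes due.

May 26, 2025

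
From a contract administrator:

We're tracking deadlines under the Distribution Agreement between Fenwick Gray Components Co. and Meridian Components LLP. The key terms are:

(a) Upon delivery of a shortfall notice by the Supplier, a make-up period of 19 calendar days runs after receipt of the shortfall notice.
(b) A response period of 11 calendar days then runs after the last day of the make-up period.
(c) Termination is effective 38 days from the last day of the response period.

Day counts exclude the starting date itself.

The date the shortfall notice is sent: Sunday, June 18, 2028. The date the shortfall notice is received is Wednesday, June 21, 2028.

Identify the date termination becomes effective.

The last day of the make-up period: June 21, 2028 + 19 days = July 10, 2028.
The last day of the response period: July 10, 2028 + 11 days = July 21, 2028.
The date termination becomes effective: July 21, 2028 + 38 days = August 28, 2028.

August 28, 2028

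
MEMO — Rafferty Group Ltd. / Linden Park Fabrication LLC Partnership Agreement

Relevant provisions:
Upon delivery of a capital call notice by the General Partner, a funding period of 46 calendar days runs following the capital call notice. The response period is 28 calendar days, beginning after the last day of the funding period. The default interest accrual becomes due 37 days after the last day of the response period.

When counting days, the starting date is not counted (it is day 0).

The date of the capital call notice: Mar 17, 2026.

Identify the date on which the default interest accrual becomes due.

Jul 6, 2026

The last day of the funding period: 46 calendar days after Mar 17, 2026 is May 2, 2026.
Adding 28 calendar days to May 2, 2026 gives May 30, 2026, which is the last day of the response period.
The date on which the default interest accrual becomes due: 37 calendar days after May 30, 2026 is Jul 6, 2026.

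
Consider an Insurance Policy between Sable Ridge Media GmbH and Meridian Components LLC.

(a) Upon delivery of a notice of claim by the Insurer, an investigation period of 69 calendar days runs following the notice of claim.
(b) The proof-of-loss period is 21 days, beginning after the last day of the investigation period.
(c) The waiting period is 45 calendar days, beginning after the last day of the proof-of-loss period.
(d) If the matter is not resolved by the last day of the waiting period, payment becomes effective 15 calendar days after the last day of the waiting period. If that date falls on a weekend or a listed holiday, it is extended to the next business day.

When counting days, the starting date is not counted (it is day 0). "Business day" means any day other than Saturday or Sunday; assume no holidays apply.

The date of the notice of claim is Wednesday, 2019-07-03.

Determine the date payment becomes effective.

2019-12-02

Adding 69 calendar days to 2019-07-03 gives 2019-09-10, which is the last day of the investigation period.
The last day of the proof-of-loss period: 21 calendar days after 2019-09-10 is 2019-10-01.
The last day of the waiting period: 2019-10-01 + 45 days = 2019-11-15.
The date payment becomes effective: 2019-11-15 + 15 days = 2019-11-30. That falls on a Saturday, so it rolls to the next business day, Monday, 2019-12-02.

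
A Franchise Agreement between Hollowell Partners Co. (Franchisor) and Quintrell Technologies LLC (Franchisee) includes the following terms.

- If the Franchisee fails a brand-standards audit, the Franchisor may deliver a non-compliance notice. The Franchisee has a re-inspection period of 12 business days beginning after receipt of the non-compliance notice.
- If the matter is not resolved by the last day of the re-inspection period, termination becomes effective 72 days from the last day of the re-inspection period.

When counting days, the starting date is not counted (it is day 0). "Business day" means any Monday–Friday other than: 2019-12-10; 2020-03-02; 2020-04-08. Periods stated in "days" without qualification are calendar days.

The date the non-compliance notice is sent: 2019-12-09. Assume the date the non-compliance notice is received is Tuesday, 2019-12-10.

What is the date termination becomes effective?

2020-03-07

The last day of the re-inspection period: 12 business days after Tuesday, 2019-12-10, skipping weekends — Dec 11, Dec 12, Dec 13, Dec 16, …, Dec 24, Dec 25, Dec 26 — lands on Thursday, 2019-12-26.
The date termination becomes effective: 72 calendar days after 2019-12-26 is 2020-03-07.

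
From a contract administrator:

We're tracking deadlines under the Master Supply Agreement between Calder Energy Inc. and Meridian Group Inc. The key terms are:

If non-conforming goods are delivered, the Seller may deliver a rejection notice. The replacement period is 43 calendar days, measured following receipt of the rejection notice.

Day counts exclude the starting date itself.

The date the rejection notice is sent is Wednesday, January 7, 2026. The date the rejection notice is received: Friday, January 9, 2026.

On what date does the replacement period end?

February 21, 2026

The last day of the replacement period: January 9, 2026 + 43 days = February 21, 2026.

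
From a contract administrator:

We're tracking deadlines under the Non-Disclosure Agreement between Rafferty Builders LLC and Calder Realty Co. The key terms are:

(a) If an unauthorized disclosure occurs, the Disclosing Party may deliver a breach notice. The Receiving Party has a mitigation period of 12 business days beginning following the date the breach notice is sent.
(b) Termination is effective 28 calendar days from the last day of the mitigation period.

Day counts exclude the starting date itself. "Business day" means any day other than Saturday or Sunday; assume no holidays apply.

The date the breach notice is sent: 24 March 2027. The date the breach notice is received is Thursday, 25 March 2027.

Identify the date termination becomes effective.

7 May 2027

The last day of the mitigation period: 12 business days after Wednesday, 24 March 2027, skipping weekends — Mar 25, Mar 26, Mar 29, Mar 30, …, Apr 7, Apr 8, Apr 9 — lands on Friday, 9 April 2027.
The date termination becomes effective: 9 April 2027 + 28 days = 7 May 2027.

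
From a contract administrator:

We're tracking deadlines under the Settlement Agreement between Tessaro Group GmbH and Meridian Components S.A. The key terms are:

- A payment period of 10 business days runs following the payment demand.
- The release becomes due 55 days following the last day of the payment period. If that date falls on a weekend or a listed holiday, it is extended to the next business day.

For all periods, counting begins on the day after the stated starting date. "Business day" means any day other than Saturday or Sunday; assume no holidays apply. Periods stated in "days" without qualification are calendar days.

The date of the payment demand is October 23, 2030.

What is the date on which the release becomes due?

December 31, 2030

The last day of the payment period: counting 10 business days from Wednesday, October 23, 2030 (Oct 24, Oct 25, Oct 28, Oct 29, Oct 30, Oct 31, Nov 1, Nov 4, Nov 5, Nov 6, skipping weekends) reaches Wednesday, November 6, 2030.
Adding 55 calendar days to November 6, 2030 gives December 31, 2030, which is the date on which the release becomes due. December 31, 2030 is a Tuesday, so no roll-forward applies.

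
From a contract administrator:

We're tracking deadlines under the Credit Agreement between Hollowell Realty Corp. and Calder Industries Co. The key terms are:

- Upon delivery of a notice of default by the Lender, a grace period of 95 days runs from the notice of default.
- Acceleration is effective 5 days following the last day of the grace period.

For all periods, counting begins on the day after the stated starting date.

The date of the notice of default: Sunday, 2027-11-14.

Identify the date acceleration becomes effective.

2028-02-22

Adding 95 calendar days to 2027-11-14 gives 2028-02-17, which is the last day of the grace period.
Adding 5 calendar days to 2028-02-17 gives 2028-02-22, which is the date acceleration becomes effective.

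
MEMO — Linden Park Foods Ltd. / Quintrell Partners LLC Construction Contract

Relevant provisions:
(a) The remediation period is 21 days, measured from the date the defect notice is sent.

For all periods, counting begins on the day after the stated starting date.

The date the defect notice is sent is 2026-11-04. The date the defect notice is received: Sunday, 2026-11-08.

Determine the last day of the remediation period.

The last day of the remediation period: 2026-11-04 + 21 days = 2026-11-25.

2026-11-25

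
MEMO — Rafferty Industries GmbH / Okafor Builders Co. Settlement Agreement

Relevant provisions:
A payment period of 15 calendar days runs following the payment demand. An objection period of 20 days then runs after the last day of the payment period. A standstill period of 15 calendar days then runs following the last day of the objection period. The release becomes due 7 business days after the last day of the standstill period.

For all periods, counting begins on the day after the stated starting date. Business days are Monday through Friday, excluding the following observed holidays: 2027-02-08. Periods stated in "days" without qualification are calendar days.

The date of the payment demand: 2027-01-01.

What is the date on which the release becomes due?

The last day of the payment period: 15 calendar days after 2027-01-01 is 2027-01-16.
Adding 20 calendar days to 2027-01-16 gives 2027-02-05, which is the last day of the objection period.
The last day of the standstill period: 15 calendar days after 2027-02-05 is 2027-02-20.
From Saturday, 2027-02-20, 7 business days (Feb 22, Feb 23, Feb 24, Feb 25, Feb 26, Mar 1, Mar 2, skipping weekends) brings us to Tuesday, 2027-03-02, which is the date on which the release becomes due.

2027-03-02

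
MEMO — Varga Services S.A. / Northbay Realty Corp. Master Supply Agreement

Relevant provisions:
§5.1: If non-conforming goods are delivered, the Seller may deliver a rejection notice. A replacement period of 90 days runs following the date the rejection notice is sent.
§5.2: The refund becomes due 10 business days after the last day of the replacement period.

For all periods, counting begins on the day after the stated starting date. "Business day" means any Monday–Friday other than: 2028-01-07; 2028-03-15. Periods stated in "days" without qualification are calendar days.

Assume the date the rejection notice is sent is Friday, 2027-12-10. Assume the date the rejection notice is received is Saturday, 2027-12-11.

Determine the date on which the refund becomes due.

The last day of the replacement period: 2027-12-10 + 90 days = 2028-03-09.
The date on which the refund becomes due: counting 10 business days from Thursday, 2028-03-09 (Mar 10, Mar 13, Mar 14, Mar 16, Mar 17, Mar 20, Mar 21, Mar 22, Mar 23, Mar 24, skipping weekends and the listed holiday on Mar 15) reaches Friday, 2028-03-24.

2028-03-24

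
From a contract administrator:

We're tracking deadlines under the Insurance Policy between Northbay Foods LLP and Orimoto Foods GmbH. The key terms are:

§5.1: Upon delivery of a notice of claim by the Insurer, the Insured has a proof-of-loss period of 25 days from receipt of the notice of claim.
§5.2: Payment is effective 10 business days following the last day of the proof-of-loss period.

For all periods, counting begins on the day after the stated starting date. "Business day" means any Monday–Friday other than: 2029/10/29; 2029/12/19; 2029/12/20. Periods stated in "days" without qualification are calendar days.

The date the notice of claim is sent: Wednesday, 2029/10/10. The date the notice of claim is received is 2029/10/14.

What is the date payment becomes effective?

2029/11/22

Adding 25 calendar days to 2029/10/14 gives 2029/11/08, which is the last day of the proof-of-loss period.
The date payment becomes effective: counting 10 business days from Thursday, 2029/11/08 (Nov 9, Nov 12, Nov 13, Nov 14, Nov 15, Nov 16, Nov 19, Nov 20, Nov 21, Nov 22, skipping weekends) reaches Thursday, 2029/11/22.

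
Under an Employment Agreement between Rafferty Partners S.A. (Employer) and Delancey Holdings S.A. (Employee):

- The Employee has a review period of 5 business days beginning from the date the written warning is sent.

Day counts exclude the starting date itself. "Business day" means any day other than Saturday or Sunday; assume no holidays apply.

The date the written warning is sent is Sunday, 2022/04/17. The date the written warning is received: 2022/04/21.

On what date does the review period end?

The last day of the review period: 5 business days after Sunday, 2022/04/17, skipping weekends — Apr 18, Apr 19, Apr 20, Apr 21, Apr 22 — lands on Friday, 2022/04/22.

2022/04/22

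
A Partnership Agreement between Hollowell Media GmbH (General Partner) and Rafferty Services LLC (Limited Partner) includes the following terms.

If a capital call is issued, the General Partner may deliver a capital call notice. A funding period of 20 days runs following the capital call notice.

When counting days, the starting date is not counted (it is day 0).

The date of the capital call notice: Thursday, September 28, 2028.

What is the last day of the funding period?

October 18, 2028

The last day of the funding period: September 28, 2028 + 20 days = October 18, 2028.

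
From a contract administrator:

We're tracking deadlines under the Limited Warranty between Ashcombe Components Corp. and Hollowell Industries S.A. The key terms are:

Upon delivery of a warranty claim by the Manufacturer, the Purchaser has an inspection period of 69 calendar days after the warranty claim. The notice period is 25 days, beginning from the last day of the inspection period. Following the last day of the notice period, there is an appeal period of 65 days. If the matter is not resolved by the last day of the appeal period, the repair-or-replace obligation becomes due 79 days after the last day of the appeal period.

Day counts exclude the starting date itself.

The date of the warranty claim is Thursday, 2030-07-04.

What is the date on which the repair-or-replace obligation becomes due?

2031-02-27

Adding 69 calendar days to 2030-07-04 gives 2030-09-11, which is the last day of the inspection period.
The last day of the notice period: 25 calendar days after 2030-09-11 is 2030-10-06.
The last day of the appeal period: 65 calendar days after 2030-10-06 is 2030-12-10.
The date on which the repair-or-replace obligation becomes due: 79 calendar days after 2030-12-10 is 2031-02-27.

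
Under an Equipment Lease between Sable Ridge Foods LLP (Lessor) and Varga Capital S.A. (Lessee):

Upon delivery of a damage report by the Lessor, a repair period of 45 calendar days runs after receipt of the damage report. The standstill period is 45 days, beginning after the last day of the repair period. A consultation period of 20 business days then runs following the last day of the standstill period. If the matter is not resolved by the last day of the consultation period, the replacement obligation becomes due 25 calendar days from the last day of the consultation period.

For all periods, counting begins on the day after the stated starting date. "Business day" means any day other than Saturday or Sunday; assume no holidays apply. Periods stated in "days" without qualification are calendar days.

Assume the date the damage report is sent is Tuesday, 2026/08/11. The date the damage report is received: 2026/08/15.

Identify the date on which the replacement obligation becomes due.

The last day of the repair period: 45 calendar days after 2026/08/15 is 2026/09/29.
The last day of the standstill period: 2026/09/29 + 45 days = 2026/11/13.
The last day of the consultation period: counting 20 business days from Friday, 2026/11/13 (Nov 16, Nov 17, Nov 18, Nov 19, …, Dec 9, Dec 10, Dec 11, skipping weekends) reaches Friday, 2026/12/11.
The date on which the replacement obligation becomes due: 2026/12/11 + 25 days = 2027/01/05.

2027/01/05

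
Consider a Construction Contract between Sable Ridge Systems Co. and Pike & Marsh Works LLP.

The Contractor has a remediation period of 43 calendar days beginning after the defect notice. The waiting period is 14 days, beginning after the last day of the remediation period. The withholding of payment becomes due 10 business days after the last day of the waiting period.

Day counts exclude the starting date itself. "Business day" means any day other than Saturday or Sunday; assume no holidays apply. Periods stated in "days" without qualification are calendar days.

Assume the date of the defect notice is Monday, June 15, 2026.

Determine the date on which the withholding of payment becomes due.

August 25, 2026

The last day of the remediation period: 43 calendar days after June 15, 2026 is July 28, 2026.
The last day of the waiting period: July 28, 2026 + 14 days = August 11, 2026.
The date on which the withholding of payment becomes due: counting 10 business days from Tuesday, August 11, 2026 (Aug 12, Aug 13, Aug 14, Aug 17, Aug 18, Aug 19, Aug 20, Aug 21, Aug 24, Aug 25, skipping weekends) reaches Tuesday, August 25, 2026.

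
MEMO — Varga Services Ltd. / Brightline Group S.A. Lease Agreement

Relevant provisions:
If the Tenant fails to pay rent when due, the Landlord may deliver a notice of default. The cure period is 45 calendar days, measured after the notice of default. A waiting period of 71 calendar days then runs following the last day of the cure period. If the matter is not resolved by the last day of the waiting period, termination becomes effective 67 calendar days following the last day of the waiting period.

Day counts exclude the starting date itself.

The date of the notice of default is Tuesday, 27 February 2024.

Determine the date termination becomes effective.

28 August 2024

The last day of the cure period: 27 February 2024 + 45 days = 12 April 2024.
Adding 71 calendar days to 12 April 2024 gives 22 June 2024, which is the last day of the waiting period.
The date termination becomes effective: 67 calendar days after 22 June 2024 is 28 August 2024.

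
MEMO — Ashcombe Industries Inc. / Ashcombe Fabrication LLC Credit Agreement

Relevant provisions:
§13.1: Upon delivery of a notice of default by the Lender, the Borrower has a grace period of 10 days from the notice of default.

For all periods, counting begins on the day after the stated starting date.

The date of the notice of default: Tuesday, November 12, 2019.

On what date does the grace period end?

The last day of the grace period: 10 calendar days after November 12, 2019 is November 22, 2019.

November 22, 2019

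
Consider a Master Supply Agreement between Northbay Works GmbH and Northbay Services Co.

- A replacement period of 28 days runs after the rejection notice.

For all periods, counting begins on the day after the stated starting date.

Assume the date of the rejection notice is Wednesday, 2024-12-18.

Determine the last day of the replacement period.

The last day of the replacement period: 2024-12-18 + 28 days = 2025-01-15.

2025-01-15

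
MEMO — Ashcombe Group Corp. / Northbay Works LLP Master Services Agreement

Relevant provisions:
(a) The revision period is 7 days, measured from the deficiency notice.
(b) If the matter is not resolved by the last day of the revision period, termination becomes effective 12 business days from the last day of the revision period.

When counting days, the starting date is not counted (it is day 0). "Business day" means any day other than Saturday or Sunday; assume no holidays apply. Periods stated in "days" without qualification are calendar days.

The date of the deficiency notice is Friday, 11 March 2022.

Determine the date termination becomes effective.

The last day of the revision period: 7 calendar days after 11 March 2022 is 18 March 2022.
The date termination becomes effective: counting 12 business days from Friday, 18 March 2022 (Mar 21, Mar 22, Mar 23, Mar 24, …, Apr 1, Apr 4, Apr 5, skipping weekends) reaches Tuesday, 5 April 2022.

5 April 2022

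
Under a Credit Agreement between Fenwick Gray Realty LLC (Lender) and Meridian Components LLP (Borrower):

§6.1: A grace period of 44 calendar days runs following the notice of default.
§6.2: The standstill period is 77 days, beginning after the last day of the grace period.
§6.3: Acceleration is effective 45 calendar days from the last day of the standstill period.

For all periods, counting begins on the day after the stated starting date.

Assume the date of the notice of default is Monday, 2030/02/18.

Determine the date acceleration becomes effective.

Adding 44 calendar days to 2030/02/18 gives 2030/04/03, which is the last day of the grace period.
Adding 77 calendar days to 2030/04/03 gives 2030/06/19, which is the last day of the standstill period.
The date acceleration becomes effective: 2030/06/19 + 45 days = 2030/08/03.

2030/08/03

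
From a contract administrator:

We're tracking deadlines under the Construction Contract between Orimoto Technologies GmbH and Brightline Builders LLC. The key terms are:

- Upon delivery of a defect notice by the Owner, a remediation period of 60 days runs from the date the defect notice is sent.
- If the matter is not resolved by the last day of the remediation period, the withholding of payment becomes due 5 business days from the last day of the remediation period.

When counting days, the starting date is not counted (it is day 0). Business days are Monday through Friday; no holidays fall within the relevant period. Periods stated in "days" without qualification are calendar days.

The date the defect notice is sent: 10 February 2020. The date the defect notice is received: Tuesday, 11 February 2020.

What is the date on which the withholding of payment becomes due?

The last day of the remediation period: 60 calendar days after 10 February 2020 is 10 April 2020.
The date on which the withholding of payment becomes due: counting 5 business days from Friday, 10 April 2020 (Apr 13, Apr 14, Apr 15, Apr 16, Apr 17, skipping weekends) reaches Friday, 17 April 2020.

17 April 2020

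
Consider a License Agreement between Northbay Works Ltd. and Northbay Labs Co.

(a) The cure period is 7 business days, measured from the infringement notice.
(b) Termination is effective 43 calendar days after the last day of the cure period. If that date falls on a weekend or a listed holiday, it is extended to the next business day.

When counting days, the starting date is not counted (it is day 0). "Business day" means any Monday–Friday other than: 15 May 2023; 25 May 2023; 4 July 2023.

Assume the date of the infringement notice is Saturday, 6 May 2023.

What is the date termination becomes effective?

The last day of the cure period: counting 7 business days from Saturday, 6 May 2023 (May 8, May 9, May 10, May 11, May 12, May 16, May 17, skipping weekends and the listed holiday on May 15) reaches Wednesday, 17 May 2023.
Adding 43 calendar days to 17 May 2023 gives 29 June 2023, which is the date termination becomes effective. 29 June 2023 is a Thursday and is not a listed holiday, so no roll-forward applies.

29 June 2023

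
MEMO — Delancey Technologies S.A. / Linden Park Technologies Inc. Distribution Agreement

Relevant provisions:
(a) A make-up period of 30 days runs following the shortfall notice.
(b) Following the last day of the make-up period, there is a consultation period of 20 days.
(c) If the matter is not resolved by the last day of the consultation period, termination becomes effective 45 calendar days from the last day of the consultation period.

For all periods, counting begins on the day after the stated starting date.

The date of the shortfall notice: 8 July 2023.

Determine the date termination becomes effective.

The last day of the make-up period: 30 calendar days after 8 July 2023 is 7 August 2023.
The last day of the consultation period: 20 calendar days after 7 August 2023 is 27 August 2023.
The date termination becomes effective: 27 August 2023 + 45 days = 11 October 2023.

11 October 2023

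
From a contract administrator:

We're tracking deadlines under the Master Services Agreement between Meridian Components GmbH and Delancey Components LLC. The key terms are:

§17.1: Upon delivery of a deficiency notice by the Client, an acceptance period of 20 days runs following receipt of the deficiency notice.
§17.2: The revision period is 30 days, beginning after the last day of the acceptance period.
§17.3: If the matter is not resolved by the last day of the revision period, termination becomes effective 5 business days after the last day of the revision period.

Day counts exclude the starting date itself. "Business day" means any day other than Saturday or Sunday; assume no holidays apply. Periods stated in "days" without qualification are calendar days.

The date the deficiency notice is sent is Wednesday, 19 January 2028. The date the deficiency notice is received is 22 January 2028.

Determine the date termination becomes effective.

Adding 20 calendar days to 22 January 2028 gives 11 February 2028, which is the last day of the acceptance period.
Adding 30 calendar days to 11 February 2028 gives 12 March 2028, which is the last day of the revision period.
The date termination becomes effective: counting 5 business days from Sunday, 12 March 2028 (Mar 13, Mar 14, Mar 15, Mar 16, Mar 17, skipping weekends) reaches Friday, 17 March 2028.

17 March 2028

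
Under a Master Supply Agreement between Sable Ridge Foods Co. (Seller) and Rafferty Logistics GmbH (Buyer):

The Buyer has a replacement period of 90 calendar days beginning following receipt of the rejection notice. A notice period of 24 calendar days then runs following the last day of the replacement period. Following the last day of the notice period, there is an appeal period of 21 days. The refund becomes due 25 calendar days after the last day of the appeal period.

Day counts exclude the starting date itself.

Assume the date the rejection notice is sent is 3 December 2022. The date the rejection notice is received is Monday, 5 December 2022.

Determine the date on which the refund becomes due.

Adding 90 calendar days to 5 December 2022 gives 5 March 2023, which is the last day of the replacement period.
The last day of the notice period: 5 March 2023 + 24 days = 29 March 2023.
The last day of the appeal period: 29 March 2023 + 21 days = 19 April 2023.
The date on which the refund becomes due: 25 calendar days after 19 April 2023 is 14 May 2023.

14 May 2023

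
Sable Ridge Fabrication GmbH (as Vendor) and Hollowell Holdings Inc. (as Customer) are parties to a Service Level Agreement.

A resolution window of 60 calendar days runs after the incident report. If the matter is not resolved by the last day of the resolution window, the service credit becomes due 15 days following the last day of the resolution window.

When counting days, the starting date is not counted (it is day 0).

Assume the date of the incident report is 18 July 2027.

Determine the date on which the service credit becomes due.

The last day of the resolution window: 18 July 2027 + 60 days = 16 September 2027.
The date on which the service credit becomes due: 15 calendar days after 16 September 2027 is 1 October 2027.

1 October 2027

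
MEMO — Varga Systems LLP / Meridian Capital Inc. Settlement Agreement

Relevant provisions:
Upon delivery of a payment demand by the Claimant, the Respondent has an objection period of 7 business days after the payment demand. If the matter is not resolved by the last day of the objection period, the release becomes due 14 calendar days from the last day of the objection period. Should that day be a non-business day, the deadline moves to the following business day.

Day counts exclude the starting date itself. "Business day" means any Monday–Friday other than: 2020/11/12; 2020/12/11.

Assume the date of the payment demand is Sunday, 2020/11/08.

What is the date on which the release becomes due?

From Sunday, 2020/11/08, 7 business days (Nov 9, Nov 10, Nov 11, Nov 13, Nov 16, Nov 17, Nov 18, skipping weekends and the listed holiday on Nov 12) brings us to Wednesday, 2020/11/18, which is the last day of the objection period.
The date on which the release becomes due: 2020/11/18 + 14 days = 2020/12/02. 2020/12/02 is a Wednesday and is not a listed holiday, so no roll-forward applies.

2020/12/02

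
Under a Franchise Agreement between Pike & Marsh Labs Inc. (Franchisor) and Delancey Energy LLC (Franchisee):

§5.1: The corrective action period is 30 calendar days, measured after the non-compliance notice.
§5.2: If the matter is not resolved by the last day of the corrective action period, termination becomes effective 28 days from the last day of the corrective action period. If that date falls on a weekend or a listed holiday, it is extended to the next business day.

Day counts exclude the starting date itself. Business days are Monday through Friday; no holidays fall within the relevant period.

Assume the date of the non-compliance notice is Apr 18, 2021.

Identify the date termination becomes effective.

The last day of the corrective action period: Apr 18, 2021 + 30 days = May 18, 2021.
The date termination becomes effective: 28 calendar days after May 18, 2021 is Jun 15, 2021. Jun 15, 2021 is a Tuesday, so no roll-forward applies.

Jun 15, 2021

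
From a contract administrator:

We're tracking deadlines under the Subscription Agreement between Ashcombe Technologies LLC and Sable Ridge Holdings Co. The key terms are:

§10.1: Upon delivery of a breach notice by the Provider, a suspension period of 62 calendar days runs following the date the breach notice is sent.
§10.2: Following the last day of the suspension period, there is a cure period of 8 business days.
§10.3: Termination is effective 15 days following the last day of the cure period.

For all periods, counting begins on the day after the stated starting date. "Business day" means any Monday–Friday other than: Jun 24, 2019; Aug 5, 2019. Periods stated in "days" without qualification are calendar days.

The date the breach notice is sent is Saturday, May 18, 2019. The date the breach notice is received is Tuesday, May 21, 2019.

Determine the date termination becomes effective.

Aug 15, 2019

The last day of the suspension period: May 18, 2019 + 62 days = Jul 19, 2019.
From Friday, Jul 19, 2019, 8 business days (Jul 22, Jul 23, Jul 24, Jul 25, Jul 26, Jul 29, Jul 30, Jul 31, skipping weekends) brings us to Wednesday, Jul 31, 2019, which is the last day of the cure period.
The date termination becomes effective: 15 calendar days after Jul 31, 2019 is Aug 15, 2019.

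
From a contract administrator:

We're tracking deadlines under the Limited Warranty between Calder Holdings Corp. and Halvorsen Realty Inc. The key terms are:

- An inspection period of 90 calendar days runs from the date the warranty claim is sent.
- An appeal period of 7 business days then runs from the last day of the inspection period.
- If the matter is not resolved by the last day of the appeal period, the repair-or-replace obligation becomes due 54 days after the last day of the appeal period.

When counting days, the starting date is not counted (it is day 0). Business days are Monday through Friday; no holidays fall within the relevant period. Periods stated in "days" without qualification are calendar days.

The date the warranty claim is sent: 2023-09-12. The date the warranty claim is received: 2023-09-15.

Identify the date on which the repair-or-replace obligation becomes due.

Adding 90 calendar days to 2023-09-12 gives 2023-12-11, which is the last day of the inspection period.
The last day of the appeal period: counting 7 business days from Monday, 2023-12-11 (Dec 12, Dec 13, Dec 14, Dec 15, Dec 18, Dec 19, Dec 20, skipping weekends) reaches Wednesday, 2023-12-20.
The date on which the repair-or-replace obligation becomes due: 2023-12-20 + 54 days = 2024-02-12.

2024-02-12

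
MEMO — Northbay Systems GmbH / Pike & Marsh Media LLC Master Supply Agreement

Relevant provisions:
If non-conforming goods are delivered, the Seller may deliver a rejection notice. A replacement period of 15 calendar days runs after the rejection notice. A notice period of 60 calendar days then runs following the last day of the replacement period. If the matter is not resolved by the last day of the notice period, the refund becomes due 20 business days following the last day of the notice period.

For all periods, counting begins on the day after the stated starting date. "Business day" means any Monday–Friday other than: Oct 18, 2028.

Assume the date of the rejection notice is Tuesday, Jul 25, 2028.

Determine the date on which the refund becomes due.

Nov 6, 2028

The last day of the replacement period: Jul 25, 2028 + 15 days = Aug 9, 2028.
The last day of the notice period: 60 calendar days after Aug 9, 2028 is Oct 8, 2028.
From Sunday, Oct 8, 2028, 20 business days (Oct 9, Oct 10, Oct 11, Oct 12, …, Nov 2, Nov 3, Nov 6, skipping weekends and the listed holiday on Oct 18) brings us to Monday, Nov 6, 2028, which is the date on which the refund becomes due.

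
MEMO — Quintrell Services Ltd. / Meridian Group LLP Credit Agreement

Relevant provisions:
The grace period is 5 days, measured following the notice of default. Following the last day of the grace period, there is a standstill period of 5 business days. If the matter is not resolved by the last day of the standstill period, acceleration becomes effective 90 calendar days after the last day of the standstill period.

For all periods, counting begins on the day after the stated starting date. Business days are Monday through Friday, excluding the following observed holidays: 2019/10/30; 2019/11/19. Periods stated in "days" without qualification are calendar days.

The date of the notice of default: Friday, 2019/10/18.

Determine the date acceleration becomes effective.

2020/01/29

The last day of the grace period: 2019/10/18 + 5 days = 2019/10/23.
From Wednesday, 2019/10/23, 5 business days (Oct 24, Oct 25, Oct 28, Oct 29, Oct 31, skipping weekends and the listed holiday on Oct 30) brings us to Thursday, 2019/10/31, which is the last day of the standstill period.
The date acceleration becomes effective: 2019/10/31 + 90 days = 2020/01/29.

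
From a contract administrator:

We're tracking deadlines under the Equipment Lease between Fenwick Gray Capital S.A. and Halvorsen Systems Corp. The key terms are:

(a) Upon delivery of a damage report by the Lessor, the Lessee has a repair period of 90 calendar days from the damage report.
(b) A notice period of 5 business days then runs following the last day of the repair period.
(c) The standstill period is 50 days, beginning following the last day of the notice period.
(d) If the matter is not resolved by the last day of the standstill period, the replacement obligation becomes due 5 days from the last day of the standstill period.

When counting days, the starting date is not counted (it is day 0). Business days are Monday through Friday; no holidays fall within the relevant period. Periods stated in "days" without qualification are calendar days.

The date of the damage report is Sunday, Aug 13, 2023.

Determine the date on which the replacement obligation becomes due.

Jan 11, 2024

The last day of the repair period: Aug 13, 2023 + 90 days = Nov 11, 2023.
The last day of the notice period: 5 business days after Saturday, Nov 11, 2023, skipping weekends — Nov 13, Nov 14, Nov 15, Nov 16, Nov 17 — lands on Friday, Nov 17, 2023.
The last day of the standstill period: 50 calendar days after Nov 17, 2023 is Jan 6, 2024.
Adding 5 calendar days to Jan 6, 2024 gives Jan 11, 2024, which is the date on which the replacement obligation becomes due.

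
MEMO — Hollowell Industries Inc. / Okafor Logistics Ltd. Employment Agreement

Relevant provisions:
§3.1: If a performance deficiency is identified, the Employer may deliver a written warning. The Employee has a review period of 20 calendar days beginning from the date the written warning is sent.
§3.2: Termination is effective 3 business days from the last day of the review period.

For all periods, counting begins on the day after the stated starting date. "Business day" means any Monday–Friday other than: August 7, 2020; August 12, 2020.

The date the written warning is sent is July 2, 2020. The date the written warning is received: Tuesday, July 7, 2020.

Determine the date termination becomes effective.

July 27, 2020

Adding 20 calendar days to July 2, 2020 gives July 22, 2020, which is the last day of the review period.
From Wednesday, July 22, 2020, 3 business days (Jul 23, Jul 24, Jul 27, skipping weekends) brings us to Monday, July 27, 2020, which is the date termination becomes effective.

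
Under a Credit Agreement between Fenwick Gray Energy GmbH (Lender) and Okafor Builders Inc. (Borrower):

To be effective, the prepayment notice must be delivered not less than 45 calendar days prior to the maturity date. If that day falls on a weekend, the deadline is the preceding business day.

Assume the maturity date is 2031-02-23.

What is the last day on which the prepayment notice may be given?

2031-01-09

Counting back 45 calendar days from 2031-02-23 gives 2031-01-09. That is a Thursday, so no adjustment is needed.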